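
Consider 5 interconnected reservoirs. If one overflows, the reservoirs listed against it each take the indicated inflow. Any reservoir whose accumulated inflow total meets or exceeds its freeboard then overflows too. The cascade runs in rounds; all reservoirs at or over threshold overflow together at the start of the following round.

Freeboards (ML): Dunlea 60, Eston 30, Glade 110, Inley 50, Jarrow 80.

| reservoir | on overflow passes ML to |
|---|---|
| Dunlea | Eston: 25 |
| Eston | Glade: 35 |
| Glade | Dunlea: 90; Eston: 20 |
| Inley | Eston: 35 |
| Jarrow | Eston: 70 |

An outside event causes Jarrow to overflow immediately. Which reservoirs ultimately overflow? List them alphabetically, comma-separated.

Eston, Jarrow

Round 1 — Jarrow overflows (initial).
  Eston: +70 → 70 ≥ 30
Round 2 — Eston overflows.
  Glade: +35 → 35 < 110
No further overflows.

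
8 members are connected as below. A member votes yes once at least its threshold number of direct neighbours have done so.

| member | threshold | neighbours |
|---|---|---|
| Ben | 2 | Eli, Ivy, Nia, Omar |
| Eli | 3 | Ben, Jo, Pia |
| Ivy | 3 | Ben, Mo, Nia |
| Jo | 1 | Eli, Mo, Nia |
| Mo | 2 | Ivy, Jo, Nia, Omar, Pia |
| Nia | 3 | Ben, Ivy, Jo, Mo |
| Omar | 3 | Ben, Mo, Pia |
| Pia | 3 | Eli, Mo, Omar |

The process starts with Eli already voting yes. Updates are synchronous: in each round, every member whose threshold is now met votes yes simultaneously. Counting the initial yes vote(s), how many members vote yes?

Round 1 — Eli votes yes (initial).
Round 2 — checking thresholds:
  Ben: 1 of 4 neighbours < 2, not yet.
  Jo: 1 of 3 neighbours ≥ 1, votes yes.
  Pia: 1 of 3 neighbours < 3, not yet.
Round 3 — no new yes votes; cascade stops.

2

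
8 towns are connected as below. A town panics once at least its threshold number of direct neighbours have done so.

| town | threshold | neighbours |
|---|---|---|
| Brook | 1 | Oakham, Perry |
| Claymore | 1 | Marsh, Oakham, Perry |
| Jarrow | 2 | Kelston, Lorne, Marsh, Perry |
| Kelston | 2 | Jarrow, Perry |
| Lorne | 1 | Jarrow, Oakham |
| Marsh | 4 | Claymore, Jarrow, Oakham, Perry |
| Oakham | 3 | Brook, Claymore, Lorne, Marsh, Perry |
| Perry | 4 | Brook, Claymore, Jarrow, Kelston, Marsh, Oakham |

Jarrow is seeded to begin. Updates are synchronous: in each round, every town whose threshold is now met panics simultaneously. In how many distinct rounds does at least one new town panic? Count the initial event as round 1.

Round 1 — Jarrow panics (initial).
Round 2 — checking thresholds:
  Kelston: 1 of 2 neighbours < 2, not yet.
  Lorne: 1 of 2 neighbours ≥ 1, panics.
  Marsh: 1 of 4 neighbours < 4, not yet.
  Perry: 1 of 6 neighbours < 4, not yet.
Round 3 — no new panics; cascade stops.

2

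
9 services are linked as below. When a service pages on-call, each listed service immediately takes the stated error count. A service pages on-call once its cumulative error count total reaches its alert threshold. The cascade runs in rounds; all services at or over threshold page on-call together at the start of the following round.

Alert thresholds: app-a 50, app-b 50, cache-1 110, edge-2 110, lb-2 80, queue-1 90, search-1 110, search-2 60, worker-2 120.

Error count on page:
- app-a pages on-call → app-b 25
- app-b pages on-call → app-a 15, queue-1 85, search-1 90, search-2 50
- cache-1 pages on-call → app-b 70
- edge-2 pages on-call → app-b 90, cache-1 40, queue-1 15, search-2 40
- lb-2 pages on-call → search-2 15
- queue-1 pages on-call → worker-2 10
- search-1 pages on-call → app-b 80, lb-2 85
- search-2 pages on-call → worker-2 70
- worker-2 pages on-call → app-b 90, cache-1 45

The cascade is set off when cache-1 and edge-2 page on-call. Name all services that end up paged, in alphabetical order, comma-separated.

app-b, cache-1, edge-2, queue-1, search-2

Round 1 — cache-1, edge-2 page on-call (initial).
  app-b: +70+90 → 160 ≥ 50
  queue-1: +15 → 15 < 90
  search-2: +40 → 40 < 60
Round 2 — app-b pages on-call.
  app-a: +15 → 15 < 50
  queue-1: +85 → 100 ≥ 90
  search-1: +90 → 90 < 110
  search-2: +50 → 90 ≥ 60
Round 3 — queue-1, search-2 page on-call.
  worker-2: +10+70 → 80 < 120
No further pages.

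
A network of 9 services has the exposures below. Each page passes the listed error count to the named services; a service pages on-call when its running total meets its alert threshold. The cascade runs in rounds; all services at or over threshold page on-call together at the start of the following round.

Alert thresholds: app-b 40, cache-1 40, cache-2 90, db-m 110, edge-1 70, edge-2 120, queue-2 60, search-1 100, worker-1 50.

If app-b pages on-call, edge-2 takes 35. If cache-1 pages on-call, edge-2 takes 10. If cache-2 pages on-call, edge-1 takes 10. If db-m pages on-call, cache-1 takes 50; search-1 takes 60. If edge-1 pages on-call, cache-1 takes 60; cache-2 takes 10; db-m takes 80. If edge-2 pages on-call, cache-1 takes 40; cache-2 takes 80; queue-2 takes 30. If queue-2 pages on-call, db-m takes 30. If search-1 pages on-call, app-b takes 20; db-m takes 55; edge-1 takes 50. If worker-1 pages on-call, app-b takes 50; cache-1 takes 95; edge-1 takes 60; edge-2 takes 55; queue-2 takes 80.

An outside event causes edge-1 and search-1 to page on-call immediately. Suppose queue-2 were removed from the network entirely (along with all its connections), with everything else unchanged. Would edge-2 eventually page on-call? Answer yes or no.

With queue-2 removed:
Round 1 — edge-1, search-1 page on-call (initial).
  app-b: +20 → 20 < 40
  cache-1: +60 → 60 ≥ 40
  cache-2: +10 → 10 < 90
  db-m: +80+55 → 135 ≥ 110
Round 2 — cache-1, db-m page on-call.
  edge-2: +10 → 10 < 120
No further pages.

no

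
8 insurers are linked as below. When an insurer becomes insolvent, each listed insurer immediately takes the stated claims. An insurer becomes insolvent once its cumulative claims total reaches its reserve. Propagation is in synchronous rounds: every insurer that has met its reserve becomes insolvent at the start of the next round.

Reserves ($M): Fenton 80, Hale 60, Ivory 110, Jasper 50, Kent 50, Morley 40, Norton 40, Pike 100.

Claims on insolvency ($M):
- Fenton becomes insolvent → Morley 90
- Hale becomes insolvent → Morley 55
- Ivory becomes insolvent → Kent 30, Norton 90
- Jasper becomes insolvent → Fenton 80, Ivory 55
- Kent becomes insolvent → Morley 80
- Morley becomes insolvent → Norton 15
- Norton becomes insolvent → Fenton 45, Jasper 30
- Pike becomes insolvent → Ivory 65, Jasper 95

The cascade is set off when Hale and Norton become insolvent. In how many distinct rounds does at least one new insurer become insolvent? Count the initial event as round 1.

Round 1 — Hale, Norton become insolvent (initial).
  Fenton: +45 → 45 < 80
  Jasper: +30 → 30 < 50
  Morley: +55 → 55 ≥ 40
Round 2 — Morley becomes insolvent.
No further insolvencies.

2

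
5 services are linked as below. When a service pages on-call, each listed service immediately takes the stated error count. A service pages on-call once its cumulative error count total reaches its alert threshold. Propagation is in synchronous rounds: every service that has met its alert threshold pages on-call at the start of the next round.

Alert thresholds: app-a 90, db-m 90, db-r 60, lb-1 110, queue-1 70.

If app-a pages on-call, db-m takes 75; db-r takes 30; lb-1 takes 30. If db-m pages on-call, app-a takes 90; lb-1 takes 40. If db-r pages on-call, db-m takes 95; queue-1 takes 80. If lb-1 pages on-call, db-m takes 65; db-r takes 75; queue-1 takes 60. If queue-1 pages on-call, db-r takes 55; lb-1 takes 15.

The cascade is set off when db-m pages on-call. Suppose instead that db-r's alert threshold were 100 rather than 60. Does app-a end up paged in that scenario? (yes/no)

With db-r's alert threshold at 100:
Round 1 — db-m pages on-call (initial).
  app-a: +90 → 90 ≥ 90
  lb-1: +40 → 40 < 110
Round 2 — app-a pages on-call.
  db-r: +30 → 30 < 100
  lb-1: +30 → 70 < 110
No further pages.

yes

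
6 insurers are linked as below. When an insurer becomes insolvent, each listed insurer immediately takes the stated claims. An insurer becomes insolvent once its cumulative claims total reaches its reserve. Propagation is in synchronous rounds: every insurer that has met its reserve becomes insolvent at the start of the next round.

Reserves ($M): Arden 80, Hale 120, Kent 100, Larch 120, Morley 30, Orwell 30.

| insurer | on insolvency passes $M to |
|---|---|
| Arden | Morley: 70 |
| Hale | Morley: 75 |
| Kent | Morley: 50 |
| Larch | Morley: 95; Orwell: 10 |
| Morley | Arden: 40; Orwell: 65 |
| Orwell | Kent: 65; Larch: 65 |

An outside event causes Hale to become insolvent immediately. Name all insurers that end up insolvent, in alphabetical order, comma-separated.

Round 1 — Hale becomes insolvent (initial).
  Morley: +75 → 75 ≥ 30
Round 2 — Morley becomes insolvent.
  Arden: +40 → 40 < 80
  Orwell: +65 → 65 ≥ 30
Round 3 — Orwell becomes insolvent.
  Kent: +65 → 65 < 100
  Larch: +65 → 65 < 120
No further insolvencies.

Hale, Morley, Orwell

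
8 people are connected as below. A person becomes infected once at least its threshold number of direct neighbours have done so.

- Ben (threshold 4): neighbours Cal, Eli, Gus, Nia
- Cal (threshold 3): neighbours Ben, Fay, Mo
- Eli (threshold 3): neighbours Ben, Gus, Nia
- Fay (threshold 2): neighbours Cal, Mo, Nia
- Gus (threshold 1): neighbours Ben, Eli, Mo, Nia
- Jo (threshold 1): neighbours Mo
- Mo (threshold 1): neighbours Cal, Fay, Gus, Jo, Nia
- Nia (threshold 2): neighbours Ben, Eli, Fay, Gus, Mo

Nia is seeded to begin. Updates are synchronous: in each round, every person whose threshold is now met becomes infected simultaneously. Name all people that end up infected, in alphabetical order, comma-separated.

Round 1 — Nia becomes infected (initial).
Round 2 — checking thresholds:
  Ben: 1 of 4 neighbours < 4, not yet.
  Eli: 1 of 3 neighbours < 3, not yet.
  Fay: 1 of 3 neighbours < 2, not yet.
  Gus: 1 of 4 neighbours ≥ 1, becomes infected.
  Mo: 1 of 5 neighbours ≥ 1, becomes infected.
Round 3 — checking thresholds:
  Ben: 2 of 4 neighbours < 4, not yet.
  Cal: 1 of 3 neighbours < 3, not yet.
  Eli: 2 of 3 neighbours < 3, not yet.
  Fay: 2 of 3 neighbours ≥ 2, becomes infected.
  Jo: 1 of 1 neighbours ≥ 1, becomes infected.
Round 4 — no new infections; cascade stops.

Fay, Gus, Jo, Mo, Nia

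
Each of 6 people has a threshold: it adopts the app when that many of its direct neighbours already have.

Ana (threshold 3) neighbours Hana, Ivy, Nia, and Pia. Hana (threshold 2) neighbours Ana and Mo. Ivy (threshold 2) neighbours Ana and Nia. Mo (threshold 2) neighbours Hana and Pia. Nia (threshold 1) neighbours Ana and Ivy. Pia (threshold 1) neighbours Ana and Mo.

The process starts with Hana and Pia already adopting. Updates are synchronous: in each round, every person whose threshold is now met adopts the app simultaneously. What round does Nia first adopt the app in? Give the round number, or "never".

Round 1 — Hana, Pia adopt the app (initial).
Round 2 — checking thresholds:
  Ana: 2 of 4 neighbours < 3, below threshold.
  Mo: 2 of 2 neighbours ≥ 2, adopts the app.
Round 3 — no new adoptions; cascade stops.

never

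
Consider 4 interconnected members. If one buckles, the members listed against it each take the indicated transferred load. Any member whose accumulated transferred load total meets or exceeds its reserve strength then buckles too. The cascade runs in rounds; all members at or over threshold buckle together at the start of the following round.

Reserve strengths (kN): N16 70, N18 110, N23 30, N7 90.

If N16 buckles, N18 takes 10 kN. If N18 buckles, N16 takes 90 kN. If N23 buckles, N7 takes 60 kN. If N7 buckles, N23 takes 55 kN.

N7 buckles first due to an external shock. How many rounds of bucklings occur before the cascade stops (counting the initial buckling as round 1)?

2

Round 1 — N7 buckles (initial).
  N23: +55 → 55 ≥ 30
Round 2 — N23 buckles.
No further bucklings.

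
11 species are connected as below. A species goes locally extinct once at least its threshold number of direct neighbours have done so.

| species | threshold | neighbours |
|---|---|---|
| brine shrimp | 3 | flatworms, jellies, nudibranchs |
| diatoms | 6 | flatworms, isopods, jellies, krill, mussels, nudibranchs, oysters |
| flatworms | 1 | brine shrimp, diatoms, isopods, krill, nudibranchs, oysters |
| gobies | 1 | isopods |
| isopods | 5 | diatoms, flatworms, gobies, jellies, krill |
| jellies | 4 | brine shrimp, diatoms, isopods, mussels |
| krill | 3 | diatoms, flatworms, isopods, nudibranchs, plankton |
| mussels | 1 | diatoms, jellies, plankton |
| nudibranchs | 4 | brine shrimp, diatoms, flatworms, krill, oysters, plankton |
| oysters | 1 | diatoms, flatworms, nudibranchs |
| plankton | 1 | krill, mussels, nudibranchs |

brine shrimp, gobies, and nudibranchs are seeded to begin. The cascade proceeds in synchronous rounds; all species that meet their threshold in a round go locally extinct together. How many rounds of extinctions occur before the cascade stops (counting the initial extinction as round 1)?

Round 1 — brine shrimp, gobies, nudibranchs go locally extinct (initial).
Round 2 — checking thresholds:
  diatoms: 1 of 7 neighbours < 6, below threshold.
  flatworms: 2 of 6 neighbours ≥ 1, goes locally extinct.
  isopods: 1 of 5 neighbours < 5, below threshold.
  jellies: 1 of 4 neighbours < 4, below threshold.
  krill: 1 of 5 neighbours < 3, below threshold.
  oysters: 1 of 3 neighbours ≥ 1, goes locally extinct.
  plankton: 1 of 3 neighbours ≥ 1, goes locally extinct.
Round 3 — checking thresholds:
  diatoms: 3 of 7 neighbours < 6, below threshold.
  isopods: 2 of 5 neighbours < 5, below threshold.
  jellies: 1 of 4 neighbours < 4, below threshold.
  krill: 3 of 5 neighbours ≥ 3, goes locally extinct.
  mussels: 1 of 3 neighbours ≥ 1, goes locally extinct.
Round 4 — no new extinctions; cascade stops.

3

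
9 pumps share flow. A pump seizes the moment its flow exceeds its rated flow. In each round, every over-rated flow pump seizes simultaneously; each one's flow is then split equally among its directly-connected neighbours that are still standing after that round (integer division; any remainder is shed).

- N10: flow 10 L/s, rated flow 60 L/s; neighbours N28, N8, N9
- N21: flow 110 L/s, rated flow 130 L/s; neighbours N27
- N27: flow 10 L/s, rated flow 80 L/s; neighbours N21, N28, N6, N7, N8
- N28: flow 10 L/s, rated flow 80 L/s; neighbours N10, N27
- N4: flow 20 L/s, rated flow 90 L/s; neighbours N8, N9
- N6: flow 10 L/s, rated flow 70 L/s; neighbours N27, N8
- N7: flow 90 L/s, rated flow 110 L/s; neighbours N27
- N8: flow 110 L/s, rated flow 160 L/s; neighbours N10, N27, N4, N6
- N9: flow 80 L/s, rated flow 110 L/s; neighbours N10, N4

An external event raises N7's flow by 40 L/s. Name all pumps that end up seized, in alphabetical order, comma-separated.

N21, N27, N7

Round 1 — N7 at 130 > 110. N7 seizes.
  N7 sheds 130 L/s to N27: 130 each.
    N27: 10+130 = 140 > 80
Round 2 — N27 seizes.
  N27 sheds 140 L/s to N21, N28, N6, N8: 35 each.
    N21: 110+35 = 145 > 130
    N28: 10+35 = 45 ≤ 80
    N6: 10+35 = 45 ≤ 70
    N8: 110+35 = 145 ≤ 160
Round 3 — N21 seizes.
  N21 sheds 145 L/s: no online neighbours, lost.
No further seizures.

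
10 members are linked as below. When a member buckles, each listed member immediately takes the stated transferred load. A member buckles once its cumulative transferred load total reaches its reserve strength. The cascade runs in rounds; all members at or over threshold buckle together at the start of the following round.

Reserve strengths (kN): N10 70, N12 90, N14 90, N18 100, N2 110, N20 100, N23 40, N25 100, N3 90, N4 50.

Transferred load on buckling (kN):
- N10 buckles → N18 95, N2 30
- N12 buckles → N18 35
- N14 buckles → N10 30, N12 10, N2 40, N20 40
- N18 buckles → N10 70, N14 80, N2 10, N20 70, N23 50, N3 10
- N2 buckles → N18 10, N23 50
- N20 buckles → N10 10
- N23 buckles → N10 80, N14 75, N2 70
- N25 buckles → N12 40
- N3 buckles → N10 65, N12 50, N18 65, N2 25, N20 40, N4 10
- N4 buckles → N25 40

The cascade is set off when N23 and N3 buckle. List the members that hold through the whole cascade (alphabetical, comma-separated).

Round 1 — N23, N3 buckle (initial).
  N10: +80+65 → 145 ≥ 70
  N12: +50 → 50 < 90
  N14: +75 → 75 < 90
  N18: +65 → 65 < 100
  N2: +70+25 → 95 < 110
  N20: +40 → 40 < 100
  N4: +10 → 10 < 50
Round 2 — N10 buckles.
  N18: +95 → 160 ≥ 100
  N2: +30 → 125 ≥ 110
Round 3 — N18, N2 buckle.
  N14: +80 → 155 ≥ 90
  N20: +70 → 110 ≥ 100
Round 4 — N14, N20 buckle.
  N12: +10 → 60 < 90
No further bucklings.

N12, N25, N4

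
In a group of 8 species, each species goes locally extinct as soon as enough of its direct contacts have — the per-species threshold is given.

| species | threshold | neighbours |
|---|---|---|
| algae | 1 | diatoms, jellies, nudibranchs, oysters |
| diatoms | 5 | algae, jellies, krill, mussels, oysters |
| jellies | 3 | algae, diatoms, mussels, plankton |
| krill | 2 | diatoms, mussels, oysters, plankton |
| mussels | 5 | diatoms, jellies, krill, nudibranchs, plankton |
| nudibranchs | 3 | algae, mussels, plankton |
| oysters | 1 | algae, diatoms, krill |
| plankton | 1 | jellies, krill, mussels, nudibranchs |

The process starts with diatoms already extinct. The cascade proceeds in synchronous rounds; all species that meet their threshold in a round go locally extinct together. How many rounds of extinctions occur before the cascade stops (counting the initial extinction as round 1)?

Round 1 — diatoms goes locally extinct (initial).
Round 2 — checking thresholds:
  algae: 1 of 4 neighbours ≥ 1, goes locally extinct.
  jellies: 1 of 4 neighbours < 3, not yet.
  krill: 1 of 4 neighbours < 2, not yet.
  mussels: 1 of 5 neighbours < 5, not yet.
  oysters: 1 of 3 neighbours ≥ 1, goes locally extinct.
Round 3 — checking thresholds:
  jellies: 2 of 4 neighbours < 3, not yet.
  krill: 2 of 4 neighbours ≥ 2, goes locally extinct.
  mussels: 1 of 5 neighbours < 5, not yet.
  nudibranchs: 1 of 3 neighbours < 3, not yet.
Round 4 — checking thresholds:
  jellies: 2 of 4 neighbours < 3, not yet.
  mussels: 2 of 5 neighbours < 5, not yet.
  nudibranchs: 1 of 3 neighbours < 3, not yet.
  plankton: 1 of 4 neighbours ≥ 1, goes locally extinct.
Round 5 — checking thresholds:
  jellies: 3 of 4 neighbours ≥ 3, goes locally extinct.
  mussels: 3 of 5 neighbours < 5, not yet.
  nudibranchs: 2 of 3 neighbours < 3, not yet.
Round 6 — no new extinctions; cascade stops.

5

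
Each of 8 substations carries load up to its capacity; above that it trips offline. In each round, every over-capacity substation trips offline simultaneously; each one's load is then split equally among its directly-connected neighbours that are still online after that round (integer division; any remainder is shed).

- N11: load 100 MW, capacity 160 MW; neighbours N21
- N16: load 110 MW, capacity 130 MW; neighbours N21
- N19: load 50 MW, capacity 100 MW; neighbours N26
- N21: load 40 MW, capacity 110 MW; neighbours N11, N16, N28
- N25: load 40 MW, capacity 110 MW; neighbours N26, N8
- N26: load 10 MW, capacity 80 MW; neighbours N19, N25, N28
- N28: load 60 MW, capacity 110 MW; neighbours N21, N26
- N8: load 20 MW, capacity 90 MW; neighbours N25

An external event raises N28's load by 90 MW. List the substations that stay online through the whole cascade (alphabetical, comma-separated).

N11, N19, N25, N8

Round 1 — N28 at 150 > 110. N28 trips offline.
  N28 sheds 150 MW to N21, N26: 75 each.
    N21: 40+75 = 115 > 110
    N26: 10+75 = 85 > 80
Round 2 — N21, N26 trip offline.
  N21 sheds 115 MW to N11, N16: 57 each (1 lost).
    N11: 100+57 = 157 ≤ 160
    N16: 110+57 = 167 > 130
  N26 sheds 85 MW to N19, N25: 42 each (1 lost).
    N19: 50+42 = 92 ≤ 100
    N25: 40+42 = 82 ≤ 110
Round 3 — N16 trips offline.
  N16 sheds 167 MW: no online neighbours, lost.
No further trips.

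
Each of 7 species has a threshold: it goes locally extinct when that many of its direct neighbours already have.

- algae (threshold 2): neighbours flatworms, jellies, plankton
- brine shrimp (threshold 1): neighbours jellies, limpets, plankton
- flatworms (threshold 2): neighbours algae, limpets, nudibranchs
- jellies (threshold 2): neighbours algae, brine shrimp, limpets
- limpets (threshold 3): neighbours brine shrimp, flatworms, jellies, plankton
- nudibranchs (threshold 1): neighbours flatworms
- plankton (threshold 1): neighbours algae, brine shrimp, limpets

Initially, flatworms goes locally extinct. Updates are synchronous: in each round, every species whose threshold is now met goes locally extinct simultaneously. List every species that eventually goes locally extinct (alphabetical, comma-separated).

Round 1 — flatworms goes locally extinct (initial).
Round 2 — checking thresholds:
  algae: 1 of 3 neighbours < 2, below threshold.
  limpets: 1 of 4 neighbours < 3, below threshold.
  nudibranchs: 1 of 1 neighbours ≥ 1, goes locally extinct.
Round 3 — no new extinctions; cascade stops.

flatworms, nudibranchs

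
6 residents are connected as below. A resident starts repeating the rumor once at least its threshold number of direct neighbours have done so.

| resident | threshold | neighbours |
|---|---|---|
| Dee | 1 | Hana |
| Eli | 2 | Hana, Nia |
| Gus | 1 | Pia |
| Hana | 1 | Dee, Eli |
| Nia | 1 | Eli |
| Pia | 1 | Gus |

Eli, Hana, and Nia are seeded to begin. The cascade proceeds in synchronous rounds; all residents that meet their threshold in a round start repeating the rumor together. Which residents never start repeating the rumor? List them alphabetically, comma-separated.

Round 1 — Eli, Hana, Nia start repeating the rumor (initial).
Round 2 — checking thresholds:
  Dee: 1 of 1 neighbours ≥ 1, starts repeating the rumor.
Round 3 — no new spreads; cascade stops.

Gus, Pia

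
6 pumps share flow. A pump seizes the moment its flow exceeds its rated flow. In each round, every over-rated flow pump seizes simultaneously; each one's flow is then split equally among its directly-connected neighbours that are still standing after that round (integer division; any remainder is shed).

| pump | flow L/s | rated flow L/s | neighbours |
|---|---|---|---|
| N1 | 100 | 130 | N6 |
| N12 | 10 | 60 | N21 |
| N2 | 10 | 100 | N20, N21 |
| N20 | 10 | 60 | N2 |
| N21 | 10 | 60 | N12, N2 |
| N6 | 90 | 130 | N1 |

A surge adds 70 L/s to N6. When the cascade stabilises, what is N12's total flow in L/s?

Round 1 — N6 at 160 > 130. N6 seizes.
  N6 sheds 160 L/s to N1: 160 each.
    N1: 100+160 = 260 > 130
Round 2 — N1 seizes.
  N1 sheds 260 L/s: no online neighbours, lost.
No further seizures.

10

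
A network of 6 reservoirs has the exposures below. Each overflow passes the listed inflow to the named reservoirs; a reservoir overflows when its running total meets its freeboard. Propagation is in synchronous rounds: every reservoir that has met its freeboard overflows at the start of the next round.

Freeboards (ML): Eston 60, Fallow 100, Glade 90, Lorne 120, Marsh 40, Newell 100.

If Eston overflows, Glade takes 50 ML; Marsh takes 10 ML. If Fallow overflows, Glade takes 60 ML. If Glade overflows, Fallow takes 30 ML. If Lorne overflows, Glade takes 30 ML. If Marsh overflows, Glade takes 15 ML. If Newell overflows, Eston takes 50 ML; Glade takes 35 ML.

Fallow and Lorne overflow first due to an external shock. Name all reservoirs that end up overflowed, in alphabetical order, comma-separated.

Round 1 — Fallow, Lorne overflow (initial).
  Glade: +60+30 → 90 ≥ 90
Round 2 — Glade overflows.
No further overflows.

Fallow, Glade, Lorne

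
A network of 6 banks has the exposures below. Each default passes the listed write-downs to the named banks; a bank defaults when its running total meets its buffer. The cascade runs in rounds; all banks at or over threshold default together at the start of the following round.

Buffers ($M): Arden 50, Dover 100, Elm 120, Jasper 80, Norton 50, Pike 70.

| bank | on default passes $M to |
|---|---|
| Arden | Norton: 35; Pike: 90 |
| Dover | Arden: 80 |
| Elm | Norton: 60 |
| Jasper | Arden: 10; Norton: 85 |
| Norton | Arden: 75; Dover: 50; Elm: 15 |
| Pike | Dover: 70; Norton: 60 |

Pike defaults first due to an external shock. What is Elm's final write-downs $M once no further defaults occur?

Round 1 — Pike defaults (initial).
  Dover: +70 → 70 < 100
  Norton: +60 → 60 ≥ 50
Round 2 — Norton defaults.
  Arden: +75 → 75 ≥ 50
  Dover: +50 → 120 ≥ 100
  Elm: +15 → 15 < 120
Round 3 — Arden, Dover default.
No further defaults.

15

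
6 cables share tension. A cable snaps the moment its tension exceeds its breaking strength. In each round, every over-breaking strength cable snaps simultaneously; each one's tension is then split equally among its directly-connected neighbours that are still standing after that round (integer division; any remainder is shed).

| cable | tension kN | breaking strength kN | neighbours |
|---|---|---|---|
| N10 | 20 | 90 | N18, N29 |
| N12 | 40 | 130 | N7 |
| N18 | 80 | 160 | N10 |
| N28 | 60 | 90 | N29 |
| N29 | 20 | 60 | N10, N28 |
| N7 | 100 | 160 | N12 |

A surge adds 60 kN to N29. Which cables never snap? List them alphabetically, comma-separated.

Round 1 — N29 at 80 > 60. N29 snaps.
  N29 sheds 80 kN to N10, N28: 40 each.
    N10: 20+40 = 60 ≤ 90
    N28: 60+40 = 100 > 90
Round 2 — N28 snaps.
  N28 sheds 100 kN: no online neighbours, lost.
No further breaks.

N10, N12, N18, N7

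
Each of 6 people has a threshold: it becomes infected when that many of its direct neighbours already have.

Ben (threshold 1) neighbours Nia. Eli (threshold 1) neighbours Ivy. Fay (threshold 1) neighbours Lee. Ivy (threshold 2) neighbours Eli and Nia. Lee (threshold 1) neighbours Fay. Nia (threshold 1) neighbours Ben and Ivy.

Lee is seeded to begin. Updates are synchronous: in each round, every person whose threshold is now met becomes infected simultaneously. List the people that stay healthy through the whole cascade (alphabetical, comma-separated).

Round 1 — Lee becomes infected (initial).
Round 2 — checking thresholds:
  Fay: 1 of 1 neighbours ≥ 1, becomes infected.
Round 3 — no new infections; cascade stops.

Ben, Eli, Ivy, Nia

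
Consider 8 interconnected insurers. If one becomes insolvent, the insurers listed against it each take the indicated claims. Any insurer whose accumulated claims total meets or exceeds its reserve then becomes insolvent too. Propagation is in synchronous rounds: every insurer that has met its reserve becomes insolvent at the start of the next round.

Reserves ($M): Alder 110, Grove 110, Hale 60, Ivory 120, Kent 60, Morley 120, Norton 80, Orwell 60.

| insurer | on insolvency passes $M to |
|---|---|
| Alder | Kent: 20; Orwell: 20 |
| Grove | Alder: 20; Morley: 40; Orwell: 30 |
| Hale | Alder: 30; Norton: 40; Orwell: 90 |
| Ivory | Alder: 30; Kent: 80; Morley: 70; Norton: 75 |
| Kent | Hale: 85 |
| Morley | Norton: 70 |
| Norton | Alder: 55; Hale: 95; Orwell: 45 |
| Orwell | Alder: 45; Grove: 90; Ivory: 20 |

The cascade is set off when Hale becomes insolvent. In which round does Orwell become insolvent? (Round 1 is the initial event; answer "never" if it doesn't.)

Round 1 — Hale becomes insolvent (initial).
  Alder: +30 → 30 < 110
  Norton: +40 → 40 < 80
  Orwell: +90 → 90 ≥ 60
Round 2 — Orwell becomes insolvent.
  Alder: +45 → 75 < 110
  Grove: +90 → 90 < 110
  Ivory: +20 → 20 < 120
No further insolvencies.

2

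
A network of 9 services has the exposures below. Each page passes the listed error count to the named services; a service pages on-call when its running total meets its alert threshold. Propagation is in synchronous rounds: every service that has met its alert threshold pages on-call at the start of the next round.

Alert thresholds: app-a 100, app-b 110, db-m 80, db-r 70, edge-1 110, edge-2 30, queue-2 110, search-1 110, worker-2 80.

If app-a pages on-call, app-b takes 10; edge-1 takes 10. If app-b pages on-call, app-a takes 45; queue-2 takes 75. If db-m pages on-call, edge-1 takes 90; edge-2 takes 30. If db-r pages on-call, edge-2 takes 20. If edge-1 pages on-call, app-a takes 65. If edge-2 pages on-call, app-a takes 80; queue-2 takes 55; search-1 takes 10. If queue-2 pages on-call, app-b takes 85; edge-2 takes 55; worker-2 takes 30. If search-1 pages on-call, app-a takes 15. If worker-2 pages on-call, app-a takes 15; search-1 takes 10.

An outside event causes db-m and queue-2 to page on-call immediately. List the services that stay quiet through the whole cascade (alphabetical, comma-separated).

app-a, app-b, db-r, edge-1, search-1, worker-2

Round 1 — db-m, queue-2 page on-call (initial).
  app-b: +85 → 85 < 110
  edge-1: +90 → 90 < 110
  edge-2: +30+55 → 85 ≥ 30
  worker-2: +30 → 30 < 80
Round 2 — edge-2 pages on-call.
  app-a: +80 → 80 < 100
  search-1: +10 → 10 < 110
No further pages.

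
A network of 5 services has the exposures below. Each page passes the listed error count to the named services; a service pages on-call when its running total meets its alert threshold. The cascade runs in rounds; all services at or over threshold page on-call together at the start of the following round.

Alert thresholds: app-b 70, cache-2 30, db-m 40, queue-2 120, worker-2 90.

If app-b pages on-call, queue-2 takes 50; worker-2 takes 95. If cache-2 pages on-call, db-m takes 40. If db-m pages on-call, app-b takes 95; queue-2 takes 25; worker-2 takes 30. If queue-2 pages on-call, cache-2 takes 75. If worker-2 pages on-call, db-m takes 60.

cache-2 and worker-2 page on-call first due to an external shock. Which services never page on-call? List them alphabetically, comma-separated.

queue-2

Round 1 — cache-2, worker-2 page on-call (initial).
  db-m: +40+60 → 100 ≥ 40
Round 2 — db-m pages on-call.
  app-b: +95 → 95 ≥ 70
  queue-2: +25 → 25 < 120
Round 3 — app-b pages on-call.
  queue-2: +50 → 75 < 120
No further pages.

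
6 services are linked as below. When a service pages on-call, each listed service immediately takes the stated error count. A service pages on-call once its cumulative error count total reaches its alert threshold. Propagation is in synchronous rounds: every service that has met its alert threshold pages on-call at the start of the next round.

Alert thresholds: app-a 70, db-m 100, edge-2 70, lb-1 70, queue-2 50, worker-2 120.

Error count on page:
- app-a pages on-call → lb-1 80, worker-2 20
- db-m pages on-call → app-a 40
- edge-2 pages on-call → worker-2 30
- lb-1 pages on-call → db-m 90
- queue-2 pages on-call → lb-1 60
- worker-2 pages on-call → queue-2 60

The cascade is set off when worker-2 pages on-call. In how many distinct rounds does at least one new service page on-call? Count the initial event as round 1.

2

Round 1 — worker-2 pages on-call (initial).
  queue-2: +60 → 60 ≥ 50
Round 2 — queue-2 pages on-call.
  lb-1: +60 → 60 < 70
No further pages.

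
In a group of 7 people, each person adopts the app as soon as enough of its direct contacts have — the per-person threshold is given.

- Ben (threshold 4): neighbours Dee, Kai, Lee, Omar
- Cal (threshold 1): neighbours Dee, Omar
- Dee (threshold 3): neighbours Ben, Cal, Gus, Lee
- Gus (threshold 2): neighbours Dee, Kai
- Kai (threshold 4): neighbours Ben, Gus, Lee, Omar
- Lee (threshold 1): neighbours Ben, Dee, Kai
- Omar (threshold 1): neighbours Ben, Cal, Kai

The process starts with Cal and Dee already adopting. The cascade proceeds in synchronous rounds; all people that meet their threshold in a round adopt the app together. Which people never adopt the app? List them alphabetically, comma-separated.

Round 1 — Cal, Dee adopt the app (initial).
Round 2 — checking thresholds:
  Ben: 1 of 4 neighbours < 4, not yet.
  Gus: 1 of 2 neighbours < 2, not yet.
  Lee: 1 of 3 neighbours ≥ 1, adopts the app.
  Omar: 1 of 3 neighbours ≥ 1, adopts the app.
Round 3 — no new adoptions; cascade stops.

Ben, Gus, Kai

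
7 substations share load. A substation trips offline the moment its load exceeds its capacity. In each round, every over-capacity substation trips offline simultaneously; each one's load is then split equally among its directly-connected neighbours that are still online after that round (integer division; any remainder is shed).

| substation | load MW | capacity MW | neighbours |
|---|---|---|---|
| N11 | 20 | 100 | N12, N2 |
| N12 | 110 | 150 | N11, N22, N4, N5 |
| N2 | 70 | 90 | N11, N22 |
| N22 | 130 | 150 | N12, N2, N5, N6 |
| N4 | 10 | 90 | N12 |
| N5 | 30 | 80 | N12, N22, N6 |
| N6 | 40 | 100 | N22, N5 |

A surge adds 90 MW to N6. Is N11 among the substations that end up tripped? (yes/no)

yes

Round 1 — N6 at 130 > 100. N6 trips offline.
  N6 sheds 130 MW to N22, N5: 65 each.
    N22: 130+65 = 195 > 150
    N5: 30+65 = 95 > 80
Round 2 — N22, N5 trip offline.
  N22 sheds 195 MW to N12, N2: 97 each (1 lost).
    N12: 110+97 = 207 > 150
    N2: 70+97 = 167 > 90
  N5 sheds 95 MW to N12: 95 each.
    N12: 207+95 = 302 > 150
Round 3 — N12, N2 trip offline.
  N12 sheds 302 MW to N11, N4: 151 each.
    N11: 20+151 = 171 > 100
    N4: 10+151 = 161 > 90
  N2 sheds 167 MW to N11: 167 each.
    N11: 171+167 = 338 > 100
Round 4 — N11, N4 trip offline.
  N11 sheds 338 MW: no online neighbours, lost.
  N4 sheds 161 MW: no online neighbours, lost.
No further trips.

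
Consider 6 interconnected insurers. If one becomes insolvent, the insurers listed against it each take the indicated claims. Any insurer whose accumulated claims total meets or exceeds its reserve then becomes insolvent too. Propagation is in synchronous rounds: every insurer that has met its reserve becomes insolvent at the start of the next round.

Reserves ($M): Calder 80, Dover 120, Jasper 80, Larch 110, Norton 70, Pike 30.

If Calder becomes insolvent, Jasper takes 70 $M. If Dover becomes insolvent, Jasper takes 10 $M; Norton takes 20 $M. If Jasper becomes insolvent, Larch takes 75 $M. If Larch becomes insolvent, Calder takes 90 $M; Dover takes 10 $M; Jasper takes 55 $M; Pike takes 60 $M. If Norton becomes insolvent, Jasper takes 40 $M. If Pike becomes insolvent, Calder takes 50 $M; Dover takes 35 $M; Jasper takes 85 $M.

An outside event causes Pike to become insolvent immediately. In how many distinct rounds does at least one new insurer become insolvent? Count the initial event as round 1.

2

Round 1 — Pike becomes insolvent (initial).
  Calder: +50 → 50 < 80
  Dover: +35 → 35 < 120
  Jasper: +85 → 85 ≥ 80
Round 2 — Jasper becomes insolvent.
  Larch: +75 → 75 < 110
No further insolvencies.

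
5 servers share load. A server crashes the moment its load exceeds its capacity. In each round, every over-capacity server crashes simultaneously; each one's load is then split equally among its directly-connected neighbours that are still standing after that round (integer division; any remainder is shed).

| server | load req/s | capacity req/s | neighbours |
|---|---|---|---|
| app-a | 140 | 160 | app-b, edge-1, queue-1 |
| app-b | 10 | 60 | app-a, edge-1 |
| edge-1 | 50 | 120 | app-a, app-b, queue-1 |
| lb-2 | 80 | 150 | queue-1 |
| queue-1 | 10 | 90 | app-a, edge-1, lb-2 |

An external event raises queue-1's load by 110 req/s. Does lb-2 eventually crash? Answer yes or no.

no

Round 1 — queue-1 at 120 > 90. queue-1 crashes.
  queue-1 sheds 120 req/s to app-a, edge-1, lb-2: 40 each.
    app-a: 140+40 = 180 > 160
    edge-1: 50+40 = 90 ≤ 120
    lb-2: 80+40 = 120 ≤ 150
Round 2 — app-a crashes.
  app-a sheds 180 req/s to app-b, edge-1: 90 each.
    app-b: 10+90 = 100 > 60
    edge-1: 90+90 = 180 > 120
Round 3 — app-b, edge-1 crash.
  app-b sheds 100 req/s: no online neighbours, lost.
  edge-1 sheds 180 req/s: no online neighbours, lost.
No further crashes.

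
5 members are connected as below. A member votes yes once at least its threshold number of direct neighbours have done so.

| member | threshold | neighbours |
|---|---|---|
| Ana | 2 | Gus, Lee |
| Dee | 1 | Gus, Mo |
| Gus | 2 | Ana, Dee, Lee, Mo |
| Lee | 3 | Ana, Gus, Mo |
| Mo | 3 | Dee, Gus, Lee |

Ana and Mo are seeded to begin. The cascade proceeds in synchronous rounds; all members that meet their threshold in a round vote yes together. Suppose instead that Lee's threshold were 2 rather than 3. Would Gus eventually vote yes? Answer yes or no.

With Lee's threshold at 2:
Round 1 — Ana, Mo vote yes (initial).
Round 2 — checking thresholds:
  Dee: 1 of 2 neighbours ≥ 1, votes yes.
  Gus: 2 of 4 neighbours ≥ 2, votes yes.
  Lee: 2 of 3 neighbours ≥ 2, votes yes.
Round 3 — no new yes votes; cascade stops.

yes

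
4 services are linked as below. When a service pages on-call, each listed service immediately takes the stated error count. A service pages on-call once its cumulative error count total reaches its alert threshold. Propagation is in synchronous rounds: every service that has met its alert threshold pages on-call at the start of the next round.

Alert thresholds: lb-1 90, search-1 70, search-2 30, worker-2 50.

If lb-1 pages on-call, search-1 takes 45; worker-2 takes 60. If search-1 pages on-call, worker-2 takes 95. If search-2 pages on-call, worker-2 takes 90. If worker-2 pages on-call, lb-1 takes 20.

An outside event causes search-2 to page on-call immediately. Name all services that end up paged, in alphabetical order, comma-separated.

search-2, worker-2

Round 1 — search-2 pages on-call (initial).
  worker-2: +90 → 90 ≥ 50
Round 2 — worker-2 pages on-call.
  lb-1: +20 → 20 < 90
No further pages.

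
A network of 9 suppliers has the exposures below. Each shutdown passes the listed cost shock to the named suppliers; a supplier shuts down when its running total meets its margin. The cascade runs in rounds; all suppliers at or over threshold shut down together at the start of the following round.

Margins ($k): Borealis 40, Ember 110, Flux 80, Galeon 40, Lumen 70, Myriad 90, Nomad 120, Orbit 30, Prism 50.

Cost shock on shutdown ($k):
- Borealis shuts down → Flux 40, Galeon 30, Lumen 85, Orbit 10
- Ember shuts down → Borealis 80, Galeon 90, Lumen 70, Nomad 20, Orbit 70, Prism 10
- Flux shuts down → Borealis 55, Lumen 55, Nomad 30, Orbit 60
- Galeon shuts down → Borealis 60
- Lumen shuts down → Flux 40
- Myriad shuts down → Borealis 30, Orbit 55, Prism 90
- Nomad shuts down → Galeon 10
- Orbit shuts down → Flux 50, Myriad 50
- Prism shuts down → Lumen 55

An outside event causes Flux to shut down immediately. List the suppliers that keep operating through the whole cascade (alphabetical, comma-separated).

Round 1 — Flux shuts down (initial).
  Borealis: +55 → 55 ≥ 40
  Lumen: +55 → 55 < 70
  Nomad: +30 → 30 < 120
  Orbit: +60 → 60 ≥ 30
Round 2 — Borealis, Orbit shut down.
  Galeon: +30 → 30 < 40
  Lumen: +85 → 140 ≥ 70
  Myriad: +50 → 50 < 90
Round 3 — Lumen shuts down.
No further shutdowns.

Ember, Galeon, Myriad, Nomad, Prism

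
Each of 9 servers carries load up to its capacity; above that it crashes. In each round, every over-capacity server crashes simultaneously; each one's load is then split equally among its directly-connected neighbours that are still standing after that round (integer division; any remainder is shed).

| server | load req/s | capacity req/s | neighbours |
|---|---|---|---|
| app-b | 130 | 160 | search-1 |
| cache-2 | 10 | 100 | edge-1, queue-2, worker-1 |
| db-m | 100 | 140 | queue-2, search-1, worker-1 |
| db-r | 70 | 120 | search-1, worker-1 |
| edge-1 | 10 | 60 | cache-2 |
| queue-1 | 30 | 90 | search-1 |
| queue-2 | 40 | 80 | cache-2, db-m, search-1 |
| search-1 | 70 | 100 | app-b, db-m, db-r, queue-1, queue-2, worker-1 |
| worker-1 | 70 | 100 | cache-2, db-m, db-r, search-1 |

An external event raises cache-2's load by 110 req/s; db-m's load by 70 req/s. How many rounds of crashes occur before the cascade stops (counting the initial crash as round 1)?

Round 1 — cache-2 at 120 > 100; db-m at 170 > 140. cache-2, db-m crash.
  cache-2 sheds 120 req/s to edge-1, queue-2, worker-1: 40 each.
    edge-1: 10+40 = 50 ≤ 60
    queue-2: 40+40 = 80 ≤ 80
    worker-1: 70+40 = 110 > 100
  db-m sheds 170 req/s to queue-2, search-1, worker-1: 56 each (2 lost).
    queue-2: 80+56 = 136 > 80
    search-1: 70+56 = 126 > 100
    worker-1: 110+56 = 166 > 100
Round 2 — queue-2, search-1, worker-1 crash.
  queue-2 sheds 136 req/s: no online neighbours, lost.
  search-1 sheds 126 req/s to app-b, db-r, queue-1: 42 each.
    app-b: 130+42 = 172 > 160
    db-r: 70+42 = 112 ≤ 120
    queue-1: 30+42 = 72 ≤ 90
  worker-1 sheds 166 req/s to db-r: 166 each.
    db-r: 112+166 = 278 > 120
Round 3 — app-b, db-r crash.
  app-b sheds 172 req/s: no online neighbours, lost.
  db-r sheds 278 req/s: no online neighbours, lost.
No further crashes.

3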